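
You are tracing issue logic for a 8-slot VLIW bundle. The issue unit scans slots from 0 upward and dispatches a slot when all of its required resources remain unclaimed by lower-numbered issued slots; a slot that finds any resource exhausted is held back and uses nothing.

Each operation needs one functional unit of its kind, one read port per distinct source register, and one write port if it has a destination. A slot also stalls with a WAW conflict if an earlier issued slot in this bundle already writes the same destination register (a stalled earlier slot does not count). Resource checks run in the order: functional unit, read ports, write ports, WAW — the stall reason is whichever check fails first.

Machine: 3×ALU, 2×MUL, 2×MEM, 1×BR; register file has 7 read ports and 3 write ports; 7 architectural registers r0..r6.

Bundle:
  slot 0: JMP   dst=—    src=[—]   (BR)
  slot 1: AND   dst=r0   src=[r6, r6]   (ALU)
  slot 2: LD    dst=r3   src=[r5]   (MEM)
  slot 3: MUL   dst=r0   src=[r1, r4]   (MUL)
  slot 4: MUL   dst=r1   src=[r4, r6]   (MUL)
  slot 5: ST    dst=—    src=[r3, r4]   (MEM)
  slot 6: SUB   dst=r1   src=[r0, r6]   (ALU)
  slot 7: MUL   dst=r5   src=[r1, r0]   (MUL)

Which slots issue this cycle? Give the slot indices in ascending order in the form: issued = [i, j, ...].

issued = [0, 1, 2, 4, 5]

(0) want 1×BR +0rd +0wr — yes → AL3|MU2|ME2|BR0|rd7|wr3
(1) want 1×ALU +1rd +1wr — yes → AL2|MU2|ME2|BR0|rd6|wr2
(2) want 1×MEM +1rd +1wr — yes → AL2|MU2|ME1|BR0|rd5|wr1
(3) want 1×MUL +2rd +1wr — WAW → AL2|MU2|ME1|BR0|rd5|wr1
(4) want 1×MUL +2rd +1wr — yes → AL2|MU1|ME1|BR0|rd3|wr0
(5) want 1×MEM +2rd +0wr — yes → AL2|MU1|ME0|BR0|rd1|wr0
(6) want 1×ALU +2rd +1wr — RD_PORT → AL2|MU1|ME0|BR0|rd1|wr0
(7) want 1×MUL +2rd +1wr — RD_PORT → AL2|MU1|ME0|BR0|rd1|wr0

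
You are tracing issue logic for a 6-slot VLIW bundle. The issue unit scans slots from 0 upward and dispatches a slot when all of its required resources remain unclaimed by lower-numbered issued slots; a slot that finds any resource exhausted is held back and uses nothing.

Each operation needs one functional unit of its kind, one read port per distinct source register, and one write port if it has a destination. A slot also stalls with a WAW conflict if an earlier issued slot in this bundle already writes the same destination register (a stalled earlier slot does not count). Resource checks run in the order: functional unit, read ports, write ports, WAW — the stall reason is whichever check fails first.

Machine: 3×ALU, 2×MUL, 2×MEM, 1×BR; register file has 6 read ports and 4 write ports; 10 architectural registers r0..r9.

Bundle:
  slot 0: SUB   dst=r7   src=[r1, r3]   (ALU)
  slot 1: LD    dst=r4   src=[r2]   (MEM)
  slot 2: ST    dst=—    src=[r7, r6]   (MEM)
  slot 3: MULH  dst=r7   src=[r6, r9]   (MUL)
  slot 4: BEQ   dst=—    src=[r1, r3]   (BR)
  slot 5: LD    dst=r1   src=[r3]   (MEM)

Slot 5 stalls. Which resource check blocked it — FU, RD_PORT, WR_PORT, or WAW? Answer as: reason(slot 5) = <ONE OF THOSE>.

reason(slot 5) = FU

slot 0 (ALU): ISSUE — free A2,Mu2,Ld2,B1 rp4 wp3
slot 1 (MEM): ISSUE — free A2,Mu2,Ld1,B1 rp3 wp2
slot 2 (MEM): ISSUE — free A2,Mu2,Ld0,B1 rp1 wp2
slot 3 (MUL): stall RD_PORT — free A2,Mu2,Ld0,B1 rp1 wp2
slot 4 (BR): stall RD_PORT — free A2,Mu2,Ld0,B1 rp1 wp2
slot 5 (MEM): stall FU — free A2,Mu2,Ld0,B1 rp1 wp2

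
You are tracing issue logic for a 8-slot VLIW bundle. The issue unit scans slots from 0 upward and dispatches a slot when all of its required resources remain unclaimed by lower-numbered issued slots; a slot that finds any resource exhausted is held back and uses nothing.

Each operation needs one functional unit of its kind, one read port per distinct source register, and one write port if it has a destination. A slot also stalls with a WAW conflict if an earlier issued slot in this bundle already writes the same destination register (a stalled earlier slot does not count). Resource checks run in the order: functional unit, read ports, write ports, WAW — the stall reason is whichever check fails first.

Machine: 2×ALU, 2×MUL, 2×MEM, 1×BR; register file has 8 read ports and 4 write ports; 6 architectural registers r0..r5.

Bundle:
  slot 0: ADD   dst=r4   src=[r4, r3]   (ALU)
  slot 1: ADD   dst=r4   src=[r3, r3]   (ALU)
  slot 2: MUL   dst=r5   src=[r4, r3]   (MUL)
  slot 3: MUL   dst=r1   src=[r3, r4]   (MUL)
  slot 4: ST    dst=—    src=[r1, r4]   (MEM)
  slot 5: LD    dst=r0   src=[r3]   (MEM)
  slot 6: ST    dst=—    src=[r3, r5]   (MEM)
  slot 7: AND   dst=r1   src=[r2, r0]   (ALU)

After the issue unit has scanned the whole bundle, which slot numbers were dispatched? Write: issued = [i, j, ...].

issued = [0, 2, 3, 4]

#0 ALU src=r4,r3 dispatched  <A:1 Mu:2 Ld:2 B:1 rd:6 wr:3>
#1 ALU src=r3,r3 held:WAW  <A:1 Mu:2 Ld:2 B:1 rd:6 wr:3>
#2 MUL src=r4,r3 dispatched  <A:1 Mu:1 Ld:2 B:1 rd:4 wr:2>
#3 MUL src=r3,r4 dispatched  <A:1 Mu:0 Ld:2 B:1 rd:2 wr:1>
#4 MEM src=r1,r4 dispatched  <A:1 Mu:0 Ld:1 B:1 rd:0 wr:1>
#5 MEM src=r3 held:RD_PORT  <A:1 Mu:0 Ld:1 B:1 rd:0 wr:1>
#6 MEM src=r3,r5 held:RD_PORT  <A:1 Mu:0 Ld:1 B:1 rd:0 wr:1>
#7 ALU src=r2,r0 held:RD_PORT  <A:1 Mu:0 Ld:1 B:1 rd:0 wr:1>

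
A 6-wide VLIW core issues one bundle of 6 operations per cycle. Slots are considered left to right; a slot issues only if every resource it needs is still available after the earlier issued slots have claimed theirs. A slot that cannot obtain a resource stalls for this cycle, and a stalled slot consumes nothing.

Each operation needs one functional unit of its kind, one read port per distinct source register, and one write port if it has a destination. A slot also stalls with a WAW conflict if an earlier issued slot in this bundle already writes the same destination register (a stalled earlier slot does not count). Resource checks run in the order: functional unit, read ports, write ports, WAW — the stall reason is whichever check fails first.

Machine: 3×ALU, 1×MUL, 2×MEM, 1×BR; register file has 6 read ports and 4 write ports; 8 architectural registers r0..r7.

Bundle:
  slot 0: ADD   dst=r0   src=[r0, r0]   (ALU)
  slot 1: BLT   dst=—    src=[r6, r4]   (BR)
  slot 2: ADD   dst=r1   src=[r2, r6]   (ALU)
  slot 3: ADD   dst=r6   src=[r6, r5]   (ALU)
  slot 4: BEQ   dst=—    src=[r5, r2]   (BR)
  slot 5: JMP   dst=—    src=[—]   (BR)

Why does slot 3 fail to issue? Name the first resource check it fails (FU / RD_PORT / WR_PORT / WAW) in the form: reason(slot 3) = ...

reason(slot 3) = RD_PORT

[0] ALU needs rd=1 wr=1: ok; after: ALU=2 MUL=1 MEM=2 BR=1, R=5, W=3
[1] BR needs rd=2 wr=0: ok; after: ALU=2 MUL=1 MEM=2 BR=0, R=3, W=3
[2] ALU needs rd=2 wr=1: ok; after: ALU=1 MUL=1 MEM=2 BR=0, R=1, W=2
[3] ALU needs rd=2 wr=1: RD_PORT; after: ALU=1 MUL=1 MEM=2 BR=0, R=1, W=2
[4] BR needs rd=2 wr=0: FU; after: ALU=1 MUL=1 MEM=2 BR=0, R=1, W=2
[5] BR needs rd=0 wr=0: FU; after: ALU=1 MUL=1 MEM=2 BR=0, R=1, W=2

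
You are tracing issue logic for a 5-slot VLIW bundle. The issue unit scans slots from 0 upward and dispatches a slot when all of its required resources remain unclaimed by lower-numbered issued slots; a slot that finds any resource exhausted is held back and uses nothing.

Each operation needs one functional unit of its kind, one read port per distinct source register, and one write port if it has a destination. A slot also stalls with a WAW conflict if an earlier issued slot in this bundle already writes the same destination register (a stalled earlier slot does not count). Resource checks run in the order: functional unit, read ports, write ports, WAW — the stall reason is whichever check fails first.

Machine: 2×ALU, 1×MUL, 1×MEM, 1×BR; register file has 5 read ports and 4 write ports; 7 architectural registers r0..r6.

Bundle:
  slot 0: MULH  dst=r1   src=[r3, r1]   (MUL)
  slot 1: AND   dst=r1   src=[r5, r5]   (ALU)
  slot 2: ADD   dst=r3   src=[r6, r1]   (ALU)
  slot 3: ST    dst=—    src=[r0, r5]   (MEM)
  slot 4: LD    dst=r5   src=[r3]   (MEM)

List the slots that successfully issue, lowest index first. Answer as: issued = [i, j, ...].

issued = [0, 2, 4]

(0) want 1×MUL +2rd +1wr — yes → AL2|MU0|ME1|BR1|rd3|wr3
(1) want 1×ALU +1rd +1wr — WAW → AL2|MU0|ME1|BR1|rd3|wr3
(2) want 1×ALU +2rd +1wr — yes → AL1|MU0|ME1|BR1|rd1|wr2
(3) want 1×MEM +2rd +0wr — RD_PORT → AL1|MU0|ME1|BR1|rd1|wr2
(4) want 1×MEM +1rd +1wr — yes → AL1|MU0|ME0|BR1|rd0|wr1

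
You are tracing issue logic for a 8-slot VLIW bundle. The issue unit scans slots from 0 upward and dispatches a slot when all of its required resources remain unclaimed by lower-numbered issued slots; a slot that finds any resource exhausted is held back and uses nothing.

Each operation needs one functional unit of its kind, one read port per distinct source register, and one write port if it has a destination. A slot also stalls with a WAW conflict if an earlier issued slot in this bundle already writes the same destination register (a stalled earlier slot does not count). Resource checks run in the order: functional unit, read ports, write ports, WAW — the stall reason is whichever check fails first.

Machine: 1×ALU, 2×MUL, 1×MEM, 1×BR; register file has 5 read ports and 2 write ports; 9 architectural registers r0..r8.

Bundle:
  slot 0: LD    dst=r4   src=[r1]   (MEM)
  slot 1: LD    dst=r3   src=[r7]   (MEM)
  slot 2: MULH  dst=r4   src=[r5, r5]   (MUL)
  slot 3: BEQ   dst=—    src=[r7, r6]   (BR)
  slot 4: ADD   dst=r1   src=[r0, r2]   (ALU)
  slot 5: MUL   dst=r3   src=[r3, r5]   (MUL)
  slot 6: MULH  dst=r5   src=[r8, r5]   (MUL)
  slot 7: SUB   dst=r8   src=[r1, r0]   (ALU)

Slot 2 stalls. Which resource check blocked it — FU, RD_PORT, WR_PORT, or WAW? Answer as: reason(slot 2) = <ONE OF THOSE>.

reason(slot 2) = WAW

  0. MEM→r4 ⇒ go  {1A/2Mu/0Ld/1B | 4r 1w}
  1. MEM→r3 ⇒ no(FU)  {1A/2Mu/0Ld/1B | 4r 1w}
  2. MUL→r4 ⇒ no(WAW)  {1A/2Mu/0Ld/1B | 4r 1w}
  3. BR ⇒ go  {1A/2Mu/0Ld/0B | 2r 1w}
  4. ALU→r1 ⇒ go  {0A/2Mu/0Ld/0B | 0r 0w}
  5. MUL→r3 ⇒ no(RD_PORT)  {0A/2Mu/0Ld/0B | 0r 0w}
  6. MUL→r5 ⇒ no(RD_PORT)  {0A/2Mu/0Ld/0B | 0r 0w}
  7. ALU→r8 ⇒ no(FU)  {0A/2Mu/0Ld/0B | 0r 0w}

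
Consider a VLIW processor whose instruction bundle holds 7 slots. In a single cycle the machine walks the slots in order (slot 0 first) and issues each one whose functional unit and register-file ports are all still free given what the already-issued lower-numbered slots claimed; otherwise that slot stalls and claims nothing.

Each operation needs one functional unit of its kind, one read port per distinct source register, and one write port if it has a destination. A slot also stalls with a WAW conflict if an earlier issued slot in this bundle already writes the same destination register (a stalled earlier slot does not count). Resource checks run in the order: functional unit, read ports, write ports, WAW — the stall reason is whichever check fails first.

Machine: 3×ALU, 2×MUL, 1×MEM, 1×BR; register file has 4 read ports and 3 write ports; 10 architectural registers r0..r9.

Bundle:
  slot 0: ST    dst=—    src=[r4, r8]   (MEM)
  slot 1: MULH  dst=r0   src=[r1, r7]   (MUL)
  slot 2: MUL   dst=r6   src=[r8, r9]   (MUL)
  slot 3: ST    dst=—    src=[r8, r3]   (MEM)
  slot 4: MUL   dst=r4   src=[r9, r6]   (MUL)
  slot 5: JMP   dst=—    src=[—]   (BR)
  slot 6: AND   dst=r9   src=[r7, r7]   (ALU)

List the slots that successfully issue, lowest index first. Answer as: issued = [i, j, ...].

issued = [0, 1, 5]

[0] MEM needs rd=2 wr=0: ok; after: ALU=3 MUL=2 MEM=0 BR=1, R=2, W=3
[1] MUL needs rd=2 wr=1: ok; after: ALU=3 MUL=1 MEM=0 BR=1, R=0, W=2
[2] MUL needs rd=2 wr=1: RD_PORT; after: ALU=3 MUL=1 MEM=0 BR=1, R=0, W=2
[3] MEM needs rd=2 wr=0: FU; after: ALU=3 MUL=1 MEM=0 BR=1, R=0, W=2
[4] MUL needs rd=2 wr=1: RD_PORT; after: ALU=3 MUL=1 MEM=0 BR=1, R=0, W=2
[5] BR needs rd=0 wr=0: ok; after: ALU=3 MUL=1 MEM=0 BR=0, R=0, W=2
[6] ALU needs rd=1 wr=1: RD_PORT; after: ALU=3 MUL=1 MEM=0 BR=0, R=0, W=2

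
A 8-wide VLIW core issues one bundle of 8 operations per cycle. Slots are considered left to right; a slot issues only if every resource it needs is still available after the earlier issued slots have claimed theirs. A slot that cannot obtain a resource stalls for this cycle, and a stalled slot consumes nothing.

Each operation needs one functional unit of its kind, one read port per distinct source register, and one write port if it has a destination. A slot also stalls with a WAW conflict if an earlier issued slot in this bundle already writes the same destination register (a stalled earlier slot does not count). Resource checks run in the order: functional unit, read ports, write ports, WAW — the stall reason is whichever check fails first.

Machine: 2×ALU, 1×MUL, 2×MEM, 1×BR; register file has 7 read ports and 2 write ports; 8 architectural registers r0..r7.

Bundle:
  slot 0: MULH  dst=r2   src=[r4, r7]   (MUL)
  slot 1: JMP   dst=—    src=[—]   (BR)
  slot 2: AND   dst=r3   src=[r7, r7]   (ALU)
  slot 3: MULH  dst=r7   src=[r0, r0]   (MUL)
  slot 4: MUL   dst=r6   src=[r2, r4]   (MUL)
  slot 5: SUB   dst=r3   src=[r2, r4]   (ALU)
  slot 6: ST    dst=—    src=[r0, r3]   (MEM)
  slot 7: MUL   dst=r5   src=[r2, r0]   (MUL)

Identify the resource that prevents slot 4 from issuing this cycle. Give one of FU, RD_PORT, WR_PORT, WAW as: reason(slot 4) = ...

reason(slot 4) = FU

slot 0 (MUL): ISSUE — free A2,Mu0,Ld2,B1 rp5 wp1
slot 1 (BR): ISSUE — free A2,Mu0,Ld2,B0 rp5 wp1
slot 2 (ALU): ISSUE — free A1,Mu0,Ld2,B0 rp4 wp0
slot 3 (MUL): stall FU — free A1,Mu0,Ld2,B0 rp4 wp0
slot 4 (MUL): stall FU — free A1,Mu0,Ld2,B0 rp4 wp0
slot 5 (ALU): stall WR_PORT — free A1,Mu0,Ld2,B0 rp4 wp0
slot 6 (MEM): ISSUE — free A1,Mu0,Ld1,B0 rp2 wp0
slot 7 (MUL): stall FU — free A1,Mu0,Ld1,B0 rp2 wp0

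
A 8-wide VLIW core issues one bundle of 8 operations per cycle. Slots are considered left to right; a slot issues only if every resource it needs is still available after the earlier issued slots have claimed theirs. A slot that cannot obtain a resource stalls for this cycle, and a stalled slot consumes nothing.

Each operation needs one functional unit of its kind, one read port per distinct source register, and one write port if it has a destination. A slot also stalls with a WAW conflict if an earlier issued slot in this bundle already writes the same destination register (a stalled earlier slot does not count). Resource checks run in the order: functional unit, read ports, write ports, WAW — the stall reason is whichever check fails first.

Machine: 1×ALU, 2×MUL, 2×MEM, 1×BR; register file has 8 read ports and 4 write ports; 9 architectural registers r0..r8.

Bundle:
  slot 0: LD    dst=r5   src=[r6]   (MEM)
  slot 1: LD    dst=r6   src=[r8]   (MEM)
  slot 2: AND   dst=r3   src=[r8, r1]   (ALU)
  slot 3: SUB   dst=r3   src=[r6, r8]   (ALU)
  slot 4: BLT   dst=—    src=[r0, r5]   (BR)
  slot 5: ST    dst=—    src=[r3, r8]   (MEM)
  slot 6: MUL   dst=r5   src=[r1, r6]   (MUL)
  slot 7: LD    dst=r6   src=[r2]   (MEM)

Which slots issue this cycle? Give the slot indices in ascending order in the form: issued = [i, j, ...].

[0] MEM needs rd=1 wr=1: ok; after: ALU=1 MUL=2 MEM=1 BR=1, R=7, W=3
[1] MEM needs rd=1 wr=1: ok; after: ALU=1 MUL=2 MEM=0 BR=1, R=6, W=2
[2] ALU needs rd=2 wr=1: ok; after: ALU=0 MUL=2 MEM=0 BR=1, R=4, W=1
[3] ALU needs rd=2 wr=1: FU; after: ALU=0 MUL=2 MEM=0 BR=1, R=4, W=1
[4] BR needs rd=2 wr=0: ok; after: ALU=0 MUL=2 MEM=0 BR=0, R=2, W=1
[5] MEM needs rd=2 wr=0: FU; after: ALU=0 MUL=2 MEM=0 BR=0, R=2, W=1
[6] MUL needs rd=2 wr=1: WAW; after: ALU=0 MUL=2 MEM=0 BR=0, R=2, W=1
[7] MEM needs rd=1 wr=1: FU; after: ALU=0 MUL=2 MEM=0 BR=0, R=2, W=1

issued = [0, 1, 2, 4]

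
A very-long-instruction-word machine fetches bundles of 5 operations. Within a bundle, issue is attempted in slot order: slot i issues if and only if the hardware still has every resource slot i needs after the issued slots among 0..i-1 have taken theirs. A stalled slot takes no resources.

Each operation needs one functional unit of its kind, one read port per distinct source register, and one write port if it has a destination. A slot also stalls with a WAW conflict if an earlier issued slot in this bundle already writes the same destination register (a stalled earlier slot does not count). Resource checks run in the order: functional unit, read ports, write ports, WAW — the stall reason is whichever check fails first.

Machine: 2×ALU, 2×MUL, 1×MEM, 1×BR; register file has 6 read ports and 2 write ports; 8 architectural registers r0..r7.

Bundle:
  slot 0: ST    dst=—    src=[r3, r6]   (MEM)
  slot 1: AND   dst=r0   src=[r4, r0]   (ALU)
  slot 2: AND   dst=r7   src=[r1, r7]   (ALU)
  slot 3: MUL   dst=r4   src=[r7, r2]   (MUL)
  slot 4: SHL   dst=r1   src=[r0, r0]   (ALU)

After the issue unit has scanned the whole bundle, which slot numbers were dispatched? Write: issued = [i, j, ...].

issued = [0, 1, 2]

slot 0 (MEM): ISSUE — free A2,Mu2,Ld0,B1 rp4 wp2
slot 1 (ALU): ISSUE — free A1,Mu2,Ld0,B1 rp2 wp1
slot 2 (ALU): ISSUE — free A0,Mu2,Ld0,B1 rp0 wp0
slot 3 (MUL): stall RD_PORT — free A0,Mu2,Ld0,B1 rp0 wp0
slot 4 (ALU): stall FU — free A0,Mu2,Ld0,B1 rp0 wp0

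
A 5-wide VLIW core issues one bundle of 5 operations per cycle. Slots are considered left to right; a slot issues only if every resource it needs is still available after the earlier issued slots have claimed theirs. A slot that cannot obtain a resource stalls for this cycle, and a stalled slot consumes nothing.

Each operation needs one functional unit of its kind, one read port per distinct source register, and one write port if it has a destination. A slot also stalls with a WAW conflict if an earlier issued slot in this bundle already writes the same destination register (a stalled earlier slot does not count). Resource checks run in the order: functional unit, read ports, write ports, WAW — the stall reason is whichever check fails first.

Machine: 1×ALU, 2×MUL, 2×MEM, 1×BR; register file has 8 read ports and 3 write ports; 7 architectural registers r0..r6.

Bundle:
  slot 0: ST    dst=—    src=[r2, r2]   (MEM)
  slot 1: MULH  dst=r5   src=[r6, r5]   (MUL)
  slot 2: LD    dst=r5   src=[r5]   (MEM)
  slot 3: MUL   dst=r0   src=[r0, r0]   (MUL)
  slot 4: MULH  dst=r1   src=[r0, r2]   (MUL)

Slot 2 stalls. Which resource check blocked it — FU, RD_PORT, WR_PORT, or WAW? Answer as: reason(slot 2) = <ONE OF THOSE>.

reason(slot 2) = WAW

[0] MEM needs rd=1 wr=0: ok; after: ALU=1 MUL=2 MEM=1 BR=1, R=7, W=3
[1] MUL needs rd=2 wr=1: ok; after: ALU=1 MUL=1 MEM=1 BR=1, R=5, W=2
[2] MEM needs rd=1 wr=1: WAW; after: ALU=1 MUL=1 MEM=1 BR=1, R=5, W=2
[3] MUL needs rd=1 wr=1: ok; after: ALU=1 MUL=0 MEM=1 BR=1, R=4, W=1
[4] MUL needs rd=2 wr=1: FU; after: ALU=1 MUL=0 MEM=1 BR=1, R=4, W=1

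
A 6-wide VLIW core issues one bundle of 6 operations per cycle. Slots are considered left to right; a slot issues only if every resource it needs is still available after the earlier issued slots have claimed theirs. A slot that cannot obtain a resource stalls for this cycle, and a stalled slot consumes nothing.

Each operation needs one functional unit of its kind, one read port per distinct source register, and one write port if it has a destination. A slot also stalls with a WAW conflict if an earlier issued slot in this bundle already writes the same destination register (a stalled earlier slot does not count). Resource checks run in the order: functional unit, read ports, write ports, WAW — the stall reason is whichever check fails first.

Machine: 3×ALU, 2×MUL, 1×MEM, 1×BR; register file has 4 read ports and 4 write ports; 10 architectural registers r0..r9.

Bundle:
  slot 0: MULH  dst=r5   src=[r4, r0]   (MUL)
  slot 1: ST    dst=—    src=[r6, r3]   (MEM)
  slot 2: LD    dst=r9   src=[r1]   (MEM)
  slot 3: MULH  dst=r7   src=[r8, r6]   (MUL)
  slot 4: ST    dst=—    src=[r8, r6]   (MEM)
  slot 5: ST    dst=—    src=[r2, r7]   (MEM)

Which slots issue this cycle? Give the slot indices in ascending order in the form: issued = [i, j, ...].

  0. MUL→r5 ⇒ go  {3A/1Mu/1Ld/1B | 2r 3w}
  1. MEM ⇒ go  {3A/1Mu/0Ld/1B | 0r 3w}
  2. MEM→r9 ⇒ no(FU)  {3A/1Mu/0Ld/1B | 0r 3w}
  3. MUL→r7 ⇒ no(RD_PORT)  {3A/1Mu/0Ld/1B | 0r 3w}
  4. MEM ⇒ no(FU)  {3A/1Mu/0Ld/1B | 0r 3w}
  5. MEM ⇒ no(FU)  {3A/1Mu/0Ld/1B | 0r 3w}

issued = [0, 1]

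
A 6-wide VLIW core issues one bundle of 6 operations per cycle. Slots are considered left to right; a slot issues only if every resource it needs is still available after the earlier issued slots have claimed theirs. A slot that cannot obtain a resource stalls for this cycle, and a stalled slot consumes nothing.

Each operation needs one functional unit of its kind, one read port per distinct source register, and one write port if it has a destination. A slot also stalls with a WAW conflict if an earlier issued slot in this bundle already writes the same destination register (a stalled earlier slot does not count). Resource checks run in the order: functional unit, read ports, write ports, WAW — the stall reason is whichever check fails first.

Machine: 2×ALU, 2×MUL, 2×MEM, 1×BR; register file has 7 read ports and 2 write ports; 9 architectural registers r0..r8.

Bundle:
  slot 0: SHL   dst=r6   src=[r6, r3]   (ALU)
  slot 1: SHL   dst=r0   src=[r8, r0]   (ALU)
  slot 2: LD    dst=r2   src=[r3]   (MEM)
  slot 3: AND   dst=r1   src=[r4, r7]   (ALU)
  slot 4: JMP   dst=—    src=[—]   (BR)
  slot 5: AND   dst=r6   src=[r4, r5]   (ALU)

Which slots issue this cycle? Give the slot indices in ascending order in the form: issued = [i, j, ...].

#0 ALU src=r6,r3 dispatched  <A:1 Mu:2 Ld:2 B:1 rd:5 wr:1>
#1 ALU src=r8,r0 dispatched  <A:0 Mu:2 Ld:2 B:1 rd:3 wr:0>
#2 MEM src=r3 held:WR_PORT  <A:0 Mu:2 Ld:2 B:1 rd:3 wr:0>
#3 ALU src=r4,r7 held:FU  <A:0 Mu:2 Ld:2 B:1 rd:3 wr:0>
#4 BR src=- dispatched  <A:0 Mu:2 Ld:2 B:0 rd:3 wr:0>
#5 ALU src=r4,r5 held:FU  <A:0 Mu:2 Ld:2 B:0 rd:3 wr:0>

issued = [0, 1, 4]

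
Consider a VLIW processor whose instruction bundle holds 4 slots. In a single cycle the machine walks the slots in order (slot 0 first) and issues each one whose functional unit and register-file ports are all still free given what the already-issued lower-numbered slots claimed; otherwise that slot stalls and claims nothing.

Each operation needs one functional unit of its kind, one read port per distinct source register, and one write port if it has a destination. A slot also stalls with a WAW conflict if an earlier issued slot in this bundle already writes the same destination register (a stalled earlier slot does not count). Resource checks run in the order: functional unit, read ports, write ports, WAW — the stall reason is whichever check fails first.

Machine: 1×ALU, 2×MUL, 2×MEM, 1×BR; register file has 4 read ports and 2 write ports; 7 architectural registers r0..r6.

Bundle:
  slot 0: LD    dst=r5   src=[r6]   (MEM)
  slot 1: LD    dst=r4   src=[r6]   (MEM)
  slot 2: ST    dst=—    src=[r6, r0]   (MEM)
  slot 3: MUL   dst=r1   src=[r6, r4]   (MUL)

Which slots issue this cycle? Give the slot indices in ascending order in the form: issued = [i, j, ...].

[0] MEM needs rd=1 wr=1: ok; after: ALU=1 MUL=2 MEM=1 BR=1, R=3, W=1
[1] MEM needs rd=1 wr=1: ok; after: ALU=1 MUL=2 MEM=0 BR=1, R=2, W=0
[2] MEM needs rd=2 wr=0: FU; after: ALU=1 MUL=2 MEM=0 BR=1, R=2, W=0
[3] MUL needs rd=2 wr=1: WR_PORT; after: ALU=1 MUL=2 MEM=0 BR=1, R=2, W=0

issued = [0, 1]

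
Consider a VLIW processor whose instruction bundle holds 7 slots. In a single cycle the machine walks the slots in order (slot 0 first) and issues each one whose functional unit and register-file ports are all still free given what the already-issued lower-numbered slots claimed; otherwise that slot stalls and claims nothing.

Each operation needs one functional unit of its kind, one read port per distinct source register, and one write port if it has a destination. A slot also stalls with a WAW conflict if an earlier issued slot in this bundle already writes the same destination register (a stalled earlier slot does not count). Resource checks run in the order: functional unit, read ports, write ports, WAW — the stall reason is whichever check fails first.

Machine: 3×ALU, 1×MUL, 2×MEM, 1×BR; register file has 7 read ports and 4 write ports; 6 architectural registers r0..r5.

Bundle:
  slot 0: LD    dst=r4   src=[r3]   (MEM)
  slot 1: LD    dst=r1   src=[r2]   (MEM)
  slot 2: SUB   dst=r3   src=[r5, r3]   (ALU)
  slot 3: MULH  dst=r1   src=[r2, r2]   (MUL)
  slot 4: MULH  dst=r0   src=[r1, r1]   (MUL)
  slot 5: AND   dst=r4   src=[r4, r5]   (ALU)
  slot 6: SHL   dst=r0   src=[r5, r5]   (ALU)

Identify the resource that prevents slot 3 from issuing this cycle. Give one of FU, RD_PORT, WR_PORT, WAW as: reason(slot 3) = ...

slot 0 (MEM): ISSUE — free A3,Mu1,Ld1,B1 rp6 wp3
slot 1 (MEM): ISSUE — free A3,Mu1,Ld0,B1 rp5 wp2
slot 2 (ALU): ISSUE — free A2,Mu1,Ld0,B1 rp3 wp1
slot 3 (MUL): stall WAW — free A2,Mu1,Ld0,B1 rp3 wp1
slot 4 (MUL): ISSUE — free A2,Mu0,Ld0,B1 rp2 wp0
slot 5 (ALU): stall WR_PORT — free A2,Mu0,Ld0,B1 rp2 wp0
slot 6 (ALU): stall WR_PORT — free A2,Mu0,Ld0,B1 rp2 wp0

reason(slot 3) = WAW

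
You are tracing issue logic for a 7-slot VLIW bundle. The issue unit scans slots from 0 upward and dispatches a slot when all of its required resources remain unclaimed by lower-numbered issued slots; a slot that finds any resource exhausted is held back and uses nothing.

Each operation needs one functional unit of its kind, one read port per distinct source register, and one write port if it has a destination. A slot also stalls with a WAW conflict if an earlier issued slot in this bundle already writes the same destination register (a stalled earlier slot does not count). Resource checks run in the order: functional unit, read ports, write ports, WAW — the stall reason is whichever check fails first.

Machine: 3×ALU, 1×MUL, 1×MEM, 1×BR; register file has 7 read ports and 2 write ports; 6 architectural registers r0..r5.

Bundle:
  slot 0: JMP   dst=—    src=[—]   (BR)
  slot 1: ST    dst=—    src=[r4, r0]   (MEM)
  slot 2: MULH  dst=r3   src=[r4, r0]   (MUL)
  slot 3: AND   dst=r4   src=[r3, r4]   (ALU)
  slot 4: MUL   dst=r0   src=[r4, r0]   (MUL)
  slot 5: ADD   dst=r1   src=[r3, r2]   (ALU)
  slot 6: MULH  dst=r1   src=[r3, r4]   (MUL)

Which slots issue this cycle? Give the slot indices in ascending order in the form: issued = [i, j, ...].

issued = [0, 1, 2, 3]

slot 0 (BR): ISSUE — free A3,Mu1,Ld1,B0 rp7 wp2
slot 1 (MEM): ISSUE — free A3,Mu1,Ld0,B0 rp5 wp2
slot 2 (MUL): ISSUE — free A3,Mu0,Ld0,B0 rp3 wp1
slot 3 (ALU): ISSUE — free A2,Mu0,Ld0,B0 rp1 wp0
slot 4 (MUL): stall FU — free A2,Mu0,Ld0,B0 rp1 wp0
slot 5 (ALU): stall RD_PORT — free A2,Mu0,Ld0,B0 rp1 wp0
slot 6 (MUL): stall FU — free A2,Mu0,Ld0,B0 rp1 wp0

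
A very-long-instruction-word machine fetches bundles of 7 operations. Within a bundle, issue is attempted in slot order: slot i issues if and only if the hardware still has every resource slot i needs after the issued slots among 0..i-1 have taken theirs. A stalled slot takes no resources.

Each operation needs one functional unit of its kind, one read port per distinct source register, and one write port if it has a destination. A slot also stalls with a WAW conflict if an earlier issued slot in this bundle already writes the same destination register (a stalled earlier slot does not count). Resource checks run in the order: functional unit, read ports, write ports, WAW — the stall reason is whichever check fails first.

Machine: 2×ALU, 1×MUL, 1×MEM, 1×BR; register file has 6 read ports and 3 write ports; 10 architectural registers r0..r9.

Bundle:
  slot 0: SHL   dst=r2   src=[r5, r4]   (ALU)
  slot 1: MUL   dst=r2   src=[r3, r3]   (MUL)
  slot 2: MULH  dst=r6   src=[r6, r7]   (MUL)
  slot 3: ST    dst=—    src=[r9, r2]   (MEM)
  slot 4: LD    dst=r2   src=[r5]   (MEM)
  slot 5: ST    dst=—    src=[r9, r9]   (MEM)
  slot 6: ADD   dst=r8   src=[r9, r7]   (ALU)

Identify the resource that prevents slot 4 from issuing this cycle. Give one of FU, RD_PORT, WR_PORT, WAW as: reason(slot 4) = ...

reason(slot 4) = FU

  0. ALU→r2 ⇒ go  {1A/1Mu/1Ld/1B | 4r 2w}
  1. MUL→r2 ⇒ no(WAW)  {1A/1Mu/1Ld/1B | 4r 2w}
  2. MUL→r6 ⇒ go  {1A/0Mu/1Ld/1B | 2r 1w}
  3. MEM ⇒ go  {1A/0Mu/0Ld/1B | 0r 1w}
  4. MEM→r2 ⇒ no(FU)  {1A/0Mu/0Ld/1B | 0r 1w}
  5. MEM ⇒ no(FU)  {1A/0Mu/0Ld/1B | 0r 1w}
  6. ALU→r8 ⇒ no(RD_PORT)  {1A/0Mu/0Ld/1B | 0r 1w}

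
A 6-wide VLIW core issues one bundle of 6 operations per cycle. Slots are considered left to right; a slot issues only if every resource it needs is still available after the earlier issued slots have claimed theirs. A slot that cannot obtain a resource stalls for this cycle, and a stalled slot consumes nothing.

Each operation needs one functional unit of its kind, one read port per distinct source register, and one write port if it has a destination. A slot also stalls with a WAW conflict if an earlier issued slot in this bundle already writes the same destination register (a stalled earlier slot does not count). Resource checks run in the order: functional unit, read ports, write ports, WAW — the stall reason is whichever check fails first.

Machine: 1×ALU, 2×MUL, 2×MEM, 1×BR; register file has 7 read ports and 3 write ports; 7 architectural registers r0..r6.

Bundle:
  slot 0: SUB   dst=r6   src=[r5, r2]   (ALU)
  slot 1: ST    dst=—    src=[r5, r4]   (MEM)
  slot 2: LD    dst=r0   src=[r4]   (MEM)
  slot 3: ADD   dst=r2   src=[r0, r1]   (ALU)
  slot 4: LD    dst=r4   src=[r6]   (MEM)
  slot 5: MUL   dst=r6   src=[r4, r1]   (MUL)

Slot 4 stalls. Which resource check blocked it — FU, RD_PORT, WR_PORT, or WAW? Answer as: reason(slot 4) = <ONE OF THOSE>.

(0) want 1×ALU +2rd +1wr — yes → AL0|MU2|ME2|BR1|rd5|wr2
(1) want 1×MEM +2rd +0wr — yes → AL0|MU2|ME1|BR1|rd3|wr2
(2) want 1×MEM +1rd +1wr — yes → AL0|MU2|ME0|BR1|rd2|wr1
(3) want 1×ALU +2rd +1wr — FU → AL0|MU2|ME0|BR1|rd2|wr1
(4) want 1×MEM +1rd +1wr — FU → AL0|MU2|ME0|BR1|rd2|wr1
(5) want 1×MUL +2rd +1wr — WAW → AL0|MU2|ME0|BR1|rd2|wr1

reason(slot 4) = FU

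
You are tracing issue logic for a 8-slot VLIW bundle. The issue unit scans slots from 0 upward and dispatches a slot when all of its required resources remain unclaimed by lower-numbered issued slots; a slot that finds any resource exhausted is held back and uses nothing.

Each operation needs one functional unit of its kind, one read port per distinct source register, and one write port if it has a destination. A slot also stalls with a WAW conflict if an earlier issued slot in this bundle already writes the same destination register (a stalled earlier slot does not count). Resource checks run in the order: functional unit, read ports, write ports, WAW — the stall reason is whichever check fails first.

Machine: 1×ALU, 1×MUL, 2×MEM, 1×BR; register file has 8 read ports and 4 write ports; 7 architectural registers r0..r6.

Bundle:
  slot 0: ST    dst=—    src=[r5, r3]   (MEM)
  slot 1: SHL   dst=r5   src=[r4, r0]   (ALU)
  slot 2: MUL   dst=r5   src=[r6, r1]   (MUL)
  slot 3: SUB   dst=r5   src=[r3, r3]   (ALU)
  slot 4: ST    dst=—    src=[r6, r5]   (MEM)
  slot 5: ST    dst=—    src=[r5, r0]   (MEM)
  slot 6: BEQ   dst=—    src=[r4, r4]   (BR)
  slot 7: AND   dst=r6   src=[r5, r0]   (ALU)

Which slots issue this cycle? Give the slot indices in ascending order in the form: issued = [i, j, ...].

issued = [0, 1, 4, 6]

[0] MEM needs rd=2 wr=0: ok; after: ALU=1 MUL=1 MEM=1 BR=1, R=6, W=4
[1] ALU needs rd=2 wr=1: ok; after: ALU=0 MUL=1 MEM=1 BR=1, R=4, W=3
[2] MUL needs rd=2 wr=1: WAW; after: ALU=0 MUL=1 MEM=1 BR=1, R=4, W=3
[3] ALU needs rd=1 wr=1: FU; after: ALU=0 MUL=1 MEM=1 BR=1, R=4, W=3
[4] MEM needs rd=2 wr=0: ok; after: ALU=0 MUL=1 MEM=0 BR=1, R=2, W=3
[5] MEM needs rd=2 wr=0: FU; after: ALU=0 MUL=1 MEM=0 BR=1, R=2, W=3
[6] BR needs rd=1 wr=0: ok; after: ALU=0 MUL=1 MEM=0 BR=0, R=1, W=3
[7] ALU needs rd=2 wr=1: FU; after: ALU=0 MUL=1 MEM=0 BR=0, R=1, W=3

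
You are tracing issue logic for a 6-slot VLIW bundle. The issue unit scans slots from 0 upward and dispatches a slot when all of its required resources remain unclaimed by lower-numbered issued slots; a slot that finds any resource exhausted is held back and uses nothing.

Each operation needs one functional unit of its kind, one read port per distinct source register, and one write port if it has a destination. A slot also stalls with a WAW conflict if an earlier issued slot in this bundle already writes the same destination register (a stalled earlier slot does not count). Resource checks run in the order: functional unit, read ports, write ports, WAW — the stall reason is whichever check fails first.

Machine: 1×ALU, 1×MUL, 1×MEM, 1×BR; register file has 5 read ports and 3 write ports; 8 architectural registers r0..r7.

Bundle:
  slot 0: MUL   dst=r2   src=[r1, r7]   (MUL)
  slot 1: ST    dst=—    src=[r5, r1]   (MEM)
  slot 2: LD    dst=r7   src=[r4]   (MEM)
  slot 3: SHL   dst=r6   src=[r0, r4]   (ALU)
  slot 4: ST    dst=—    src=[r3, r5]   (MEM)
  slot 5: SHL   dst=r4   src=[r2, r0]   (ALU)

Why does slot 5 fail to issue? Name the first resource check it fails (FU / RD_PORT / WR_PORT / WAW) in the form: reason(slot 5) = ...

reason(slot 5) = RD_PORT

  0. MUL→r2 ⇒ go  {1A/0Mu/1Ld/1B | 3r 2w}
  1. MEM ⇒ go  {1A/0Mu/0Ld/1B | 1r 2w}
  2. MEM→r7 ⇒ no(FU)  {1A/0Mu/0Ld/1B | 1r 2w}
  3. ALU→r6 ⇒ no(RD_PORT)  {1A/0Mu/0Ld/1B | 1r 2w}
  4. MEM ⇒ no(FU)  {1A/0Mu/0Ld/1B | 1r 2w}
  5. ALU→r4 ⇒ no(RD_PORT)  {1A/0Mu/0Ld/1B | 1r 2w}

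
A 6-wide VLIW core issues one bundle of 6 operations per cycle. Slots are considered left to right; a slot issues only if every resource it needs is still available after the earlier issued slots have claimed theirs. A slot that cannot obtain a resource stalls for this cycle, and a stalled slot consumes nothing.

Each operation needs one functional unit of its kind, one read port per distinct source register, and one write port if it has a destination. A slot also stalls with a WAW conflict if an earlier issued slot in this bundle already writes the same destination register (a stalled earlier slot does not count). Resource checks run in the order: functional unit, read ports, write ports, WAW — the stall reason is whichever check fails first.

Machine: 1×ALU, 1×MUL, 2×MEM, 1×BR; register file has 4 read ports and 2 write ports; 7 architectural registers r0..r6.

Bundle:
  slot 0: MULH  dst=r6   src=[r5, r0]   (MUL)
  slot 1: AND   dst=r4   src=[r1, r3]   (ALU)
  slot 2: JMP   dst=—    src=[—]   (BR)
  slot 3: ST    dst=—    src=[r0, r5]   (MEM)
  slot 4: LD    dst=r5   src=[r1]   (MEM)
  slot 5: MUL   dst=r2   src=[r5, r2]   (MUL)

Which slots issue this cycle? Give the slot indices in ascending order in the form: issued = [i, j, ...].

slot 0 (MUL): ISSUE — free A1,Mu0,Ld2,B1 rp2 wp1
slot 1 (ALU): ISSUE — free A0,Mu0,Ld2,B1 rp0 wp0
slot 2 (BR): ISSUE — free A0,Mu0,Ld2,B0 rp0 wp0
slot 3 (MEM): stall RD_PORT — free A0,Mu0,Ld2,B0 rp0 wp0
slot 4 (MEM): stall RD_PORT — free A0,Mu0,Ld2,B0 rp0 wp0
slot 5 (MUL): stall FU — free A0,Mu0,Ld2,B0 rp0 wp0

issued = [0, 1, 2]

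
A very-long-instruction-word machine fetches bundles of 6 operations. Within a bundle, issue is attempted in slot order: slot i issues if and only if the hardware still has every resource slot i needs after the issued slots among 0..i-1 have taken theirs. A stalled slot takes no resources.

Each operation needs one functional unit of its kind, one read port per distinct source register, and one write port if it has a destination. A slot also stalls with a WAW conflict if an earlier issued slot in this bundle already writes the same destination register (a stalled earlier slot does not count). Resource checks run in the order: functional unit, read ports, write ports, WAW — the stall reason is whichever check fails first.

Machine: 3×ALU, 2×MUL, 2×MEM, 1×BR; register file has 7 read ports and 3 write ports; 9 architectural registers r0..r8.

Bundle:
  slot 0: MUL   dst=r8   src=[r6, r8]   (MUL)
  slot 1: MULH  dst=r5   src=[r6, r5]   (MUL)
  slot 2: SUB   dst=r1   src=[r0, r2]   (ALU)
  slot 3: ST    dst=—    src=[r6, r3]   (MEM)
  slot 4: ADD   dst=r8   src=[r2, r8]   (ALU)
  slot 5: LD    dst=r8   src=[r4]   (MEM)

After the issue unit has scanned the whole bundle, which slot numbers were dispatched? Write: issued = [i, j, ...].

issued = [0, 1, 2]

#0 MUL src=r6,r8 dispatched  <A:3 Mu:1 Ld:2 B:1 rd:5 wr:2>
#1 MUL src=r6,r5 dispatched  <A:3 Mu:0 Ld:2 B:1 rd:3 wr:1>
#2 ALU src=r0,r2 dispatched  <A:2 Mu:0 Ld:2 B:1 rd:1 wr:0>
#3 MEM src=r6,r3 held:RD_PORT  <A:2 Mu:0 Ld:2 B:1 rd:1 wr:0>
#4 ALU src=r2,r8 held:RD_PORT  <A:2 Mu:0 Ld:2 B:1 rd:1 wr:0>
#5 MEM src=r4 held:WR_PORT  <A:2 Mu:0 Ld:2 B:1 rd:1 wr:0>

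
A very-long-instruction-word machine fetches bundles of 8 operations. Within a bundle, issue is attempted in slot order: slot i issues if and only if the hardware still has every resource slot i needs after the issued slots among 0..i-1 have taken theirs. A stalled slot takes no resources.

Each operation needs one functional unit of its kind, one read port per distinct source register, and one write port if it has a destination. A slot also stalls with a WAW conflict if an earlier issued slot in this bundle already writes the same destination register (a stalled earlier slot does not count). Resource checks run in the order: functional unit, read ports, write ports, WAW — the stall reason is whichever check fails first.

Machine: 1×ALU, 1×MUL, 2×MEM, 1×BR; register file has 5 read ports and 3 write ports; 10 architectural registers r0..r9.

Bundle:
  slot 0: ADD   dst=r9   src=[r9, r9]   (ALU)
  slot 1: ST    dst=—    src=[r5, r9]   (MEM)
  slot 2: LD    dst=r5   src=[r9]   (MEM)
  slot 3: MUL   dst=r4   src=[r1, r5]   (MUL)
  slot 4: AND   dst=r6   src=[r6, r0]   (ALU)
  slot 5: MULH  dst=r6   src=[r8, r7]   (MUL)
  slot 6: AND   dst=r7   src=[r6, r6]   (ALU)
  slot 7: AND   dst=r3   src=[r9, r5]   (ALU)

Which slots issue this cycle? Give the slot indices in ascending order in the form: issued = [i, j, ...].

  0. ALU→r9 ⇒ go  {0A/1Mu/2Ld/1B | 4r 2w}
  1. MEM ⇒ go  {0A/1Mu/1Ld/1B | 2r 2w}
  2. MEM→r5 ⇒ go  {0A/1Mu/0Ld/1B | 1r 1w}
  3. MUL→r4 ⇒ no(RD_PORT)  {0A/1Mu/0Ld/1B | 1r 1w}
  4. ALU→r6 ⇒ no(FU)  {0A/1Mu/0Ld/1B | 1r 1w}
  5. MUL→r6 ⇒ no(RD_PORT)  {0A/1Mu/0Ld/1B | 1r 1w}
  6. ALU→r7 ⇒ no(FU)  {0A/1Mu/0Ld/1B | 1r 1w}
  7. ALU→r3 ⇒ no(FU)  {0A/1Mu/0Ld/1B | 1r 1w}

issued = [0, 1, 2]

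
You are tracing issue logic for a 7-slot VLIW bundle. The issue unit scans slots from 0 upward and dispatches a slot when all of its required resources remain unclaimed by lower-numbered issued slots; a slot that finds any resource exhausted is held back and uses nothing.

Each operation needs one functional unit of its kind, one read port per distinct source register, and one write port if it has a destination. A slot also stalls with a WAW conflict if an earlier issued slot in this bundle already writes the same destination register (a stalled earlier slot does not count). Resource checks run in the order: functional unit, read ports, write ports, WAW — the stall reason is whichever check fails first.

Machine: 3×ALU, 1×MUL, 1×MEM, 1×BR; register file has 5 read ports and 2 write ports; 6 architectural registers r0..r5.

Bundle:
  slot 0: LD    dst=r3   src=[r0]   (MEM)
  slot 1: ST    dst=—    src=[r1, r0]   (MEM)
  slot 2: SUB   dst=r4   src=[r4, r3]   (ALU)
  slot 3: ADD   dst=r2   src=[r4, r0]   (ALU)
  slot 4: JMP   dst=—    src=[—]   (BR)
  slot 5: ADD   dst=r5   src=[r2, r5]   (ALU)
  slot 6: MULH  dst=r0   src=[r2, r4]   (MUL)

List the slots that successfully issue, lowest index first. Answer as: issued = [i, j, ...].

issued = [0, 2, 4]

slot 0 (MEM): ISSUE — free A3,Mu1,Ld0,B1 rp4 wp1
slot 1 (MEM): stall FU — free A3,Mu1,Ld0,B1 rp4 wp1
slot 2 (ALU): ISSUE — free A2,Mu1,Ld0,B1 rp2 wp0
slot 3 (ALU): stall WR_PORT — free A2,Mu1,Ld0,B1 rp2 wp0
slot 4 (BR): ISSUE — free A2,Mu1,Ld0,B0 rp2 wp0
slot 5 (ALU): stall WR_PORT — free A2,Mu1,Ld0,B0 rp2 wp0
slot 6 (MUL): stall WR_PORT — free A2,Mu1,Ld0,B0 rp2 wp0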